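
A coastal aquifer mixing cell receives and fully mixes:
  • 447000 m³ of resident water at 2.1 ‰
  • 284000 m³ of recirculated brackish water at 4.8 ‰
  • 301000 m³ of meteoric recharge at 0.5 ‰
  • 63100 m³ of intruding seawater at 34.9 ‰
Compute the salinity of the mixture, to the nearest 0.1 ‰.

Mass of salt is conserved:
salt = 447,000×2.1 + 284,000×4.8 + 301,000×0.5 + 63,100×34.9 = 938,700 + 1,363,200 + 150,500 + 2,202,190 = 4,654,590
volume = 447,000 + 284,000 + 301,000 + 63,100 = 1,095,100 m³
S = 4,654,590 / 1,095,100 = 4.25 ‰

4.3 ‰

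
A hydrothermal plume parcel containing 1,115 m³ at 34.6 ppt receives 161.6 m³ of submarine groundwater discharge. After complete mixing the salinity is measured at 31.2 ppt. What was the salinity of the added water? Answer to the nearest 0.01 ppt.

Salt balance: 1,115×34.6 + 161.6×S = 1,276.6×31.2
38,579 + 161.6·S = 39,829.92
S = (39,829.92 − 38,579) / 161.6 = 7.7408 ppt

7.74 ppt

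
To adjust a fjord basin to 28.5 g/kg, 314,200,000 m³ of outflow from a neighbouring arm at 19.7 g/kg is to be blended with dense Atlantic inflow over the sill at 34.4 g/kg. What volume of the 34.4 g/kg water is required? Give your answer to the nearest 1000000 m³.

Salt balance: 314,200,000×19.7 + V×34.4 = (314,200,000+V)×28.5
6,189,740,000 + 34.4V = 8,954,700,000 + 28.5V
2,764,960,000 = 5.9V
V = 468,637,288.14 m³

469000000 m³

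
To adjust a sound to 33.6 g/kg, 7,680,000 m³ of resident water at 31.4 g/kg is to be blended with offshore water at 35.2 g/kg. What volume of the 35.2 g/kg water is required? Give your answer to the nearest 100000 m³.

10600000 m³

Salt balance: 7,680,000×31.4 + V×35.2 = (7,680,000+V)×33.6
241,152,000 + 35.2V = 258,048,000 + 33.6V
16,896,000 = 1.6V
V = 10,560,000 m³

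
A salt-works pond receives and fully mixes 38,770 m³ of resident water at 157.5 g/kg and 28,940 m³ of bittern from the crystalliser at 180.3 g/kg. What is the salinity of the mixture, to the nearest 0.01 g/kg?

167.24 g/kg

Weighted by volume,
salt = 38,770×157.5 + 28,940×180.3 = 6,106,275 + 5,217,882 = 11,324,157
volume = 38,770 + 28,940 = 67,710 m³
S = 11,324,157 / 67,710 = 167.245 g/kg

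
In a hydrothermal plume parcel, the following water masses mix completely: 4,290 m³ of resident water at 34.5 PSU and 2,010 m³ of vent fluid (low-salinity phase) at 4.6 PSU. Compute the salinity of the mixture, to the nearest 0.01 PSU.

24.96 PSU

By conservation of dissolved salt,
salt = 4,290×34.5 + 2,010×4.6 = 148,005 + 9,246 = 157,251
volume = 4,290 + 2,010 = 6,300 m³
S = 157,251 / 6,300 = 24.9605 PSU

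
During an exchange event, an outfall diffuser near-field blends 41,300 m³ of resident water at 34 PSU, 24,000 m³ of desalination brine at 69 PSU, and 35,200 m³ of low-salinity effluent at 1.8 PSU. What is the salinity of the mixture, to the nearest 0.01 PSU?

31.08 PSU

By conservation of dissolved salt,
salt = 41,300×34 + 24,000×69 + 35,200×1.8 = 1,404,200 + 1,656,000 + 63,360 = 3,123,560
volume = 41,300 + 24,000 + 35,200 = 100,500 m³
S = 3,123,560 / 100,500 = 31.0802 PSU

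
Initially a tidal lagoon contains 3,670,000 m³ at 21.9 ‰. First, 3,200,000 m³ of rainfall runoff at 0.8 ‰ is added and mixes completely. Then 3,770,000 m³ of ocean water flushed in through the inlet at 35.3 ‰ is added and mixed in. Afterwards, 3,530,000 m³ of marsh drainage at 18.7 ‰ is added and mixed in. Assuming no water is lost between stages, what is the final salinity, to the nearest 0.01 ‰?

Conserving salt mass:
Initial salt = 3,670,000×21.9 = 80,373,000
After stage 1: salt = 80,373,000 + 3,200,000×0.8 = 82,933,000; volume = 6,870,000 m³; S = 12.072 ‰
After stage 2: salt = 82,933,000 + 3,770,000×35.3 = 216,014,000; volume = 10,640,000 m³; S = 20.302 ‰
After stage 3: salt = 216,014,000 + 3,530,000×18.7 = 282,025,000; volume = 14,170,000 m³
S = 282,025,000 / 14,170,000 = 19.903 ‰

19.90 ‰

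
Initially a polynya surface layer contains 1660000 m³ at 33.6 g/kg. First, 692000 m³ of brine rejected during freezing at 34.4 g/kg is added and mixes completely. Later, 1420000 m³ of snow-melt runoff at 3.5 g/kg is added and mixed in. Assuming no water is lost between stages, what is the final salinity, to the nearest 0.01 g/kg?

22.42 g/kg

Mass of salt is conserved:
Initial salt = 1,660,000×33.6 = 55,776,000
After stage 1: salt = 55,776,000 + 692,000×34.4 = 79,580,800; volume = 2,352,000 m³; S = 33.835 g/kg
After stage 2: salt = 79,580,800 + 1,420,000×3.5 = 84,550,800; volume = 3,772,000 m³
S = 84,550,800 / 3,772,000 = 22.4154 g/kg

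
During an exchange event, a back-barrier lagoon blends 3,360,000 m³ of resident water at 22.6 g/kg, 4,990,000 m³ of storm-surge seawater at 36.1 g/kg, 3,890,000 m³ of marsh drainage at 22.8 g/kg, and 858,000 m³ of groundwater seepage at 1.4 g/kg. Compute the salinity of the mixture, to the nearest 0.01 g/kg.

Mass of salt is conserved:
salt = 3,360,000×22.6 + 4,990,000×36.1 + 3,890,000×22.8 + 858,000×1.4 = 75,936,000 + 180,139,000 + 88,692,000 + 1,201,200 = 345,968,200
volume = 3,360,000 + 4,990,000 + 3,890,000 + 858,000 = 13,098,000 m³
S = 345,968,200 / 13,098,000 = 26.4138 g/kg

26.41 g/kg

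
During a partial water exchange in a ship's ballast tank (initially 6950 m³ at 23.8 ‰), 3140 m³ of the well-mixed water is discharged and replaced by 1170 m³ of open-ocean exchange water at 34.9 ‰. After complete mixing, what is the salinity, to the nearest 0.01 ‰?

26.41 ‰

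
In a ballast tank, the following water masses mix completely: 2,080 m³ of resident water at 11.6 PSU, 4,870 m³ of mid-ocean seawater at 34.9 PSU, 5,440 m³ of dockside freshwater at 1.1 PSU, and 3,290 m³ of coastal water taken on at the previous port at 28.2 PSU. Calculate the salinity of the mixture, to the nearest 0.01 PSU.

18.68 PSU

Total salt / total volume:
salt = 2,080×11.6 + 4,870×34.9 + 5,440×1.1 + 3,290×28.2 = 24,128 + 169,963 + 5,984 + 92,778 = 292,853
volume = 2,080 + 4,870 + 5,440 + 3,290 = 15,680 m³
S = 292,853 / 15,680 = 18.6768 PSU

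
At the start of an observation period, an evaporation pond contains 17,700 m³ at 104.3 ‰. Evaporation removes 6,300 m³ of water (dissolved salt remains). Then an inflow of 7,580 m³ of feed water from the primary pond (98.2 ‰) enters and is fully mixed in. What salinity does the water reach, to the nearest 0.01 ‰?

After evaporation: salt = 17,700×104.3 = 1,846,110; volume = 17,700 − 6,300 = 11,400 m³
After mixing: salt = 1,846,110 + 7,580×98.2 = 2,590,466; volume = 11,400 + 7,580 = 18,980 m³
S = 2,590,466 / 18,980 = 136.484 ‰

136.48 ‰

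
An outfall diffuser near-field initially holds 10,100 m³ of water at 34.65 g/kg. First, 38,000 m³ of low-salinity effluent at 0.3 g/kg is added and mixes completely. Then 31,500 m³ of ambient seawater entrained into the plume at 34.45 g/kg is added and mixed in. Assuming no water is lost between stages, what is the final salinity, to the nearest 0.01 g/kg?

18.17 g/kg

Conserving salt mass:
Initial salt = 10,100×34.65 = 349,965
After stage 1: salt = 349,965 + 38,000×0.3 = 361,365; volume = 48,100 m³; S = 7.513 g/kg
After stage 2: salt = 361,365 + 31,500×34.45 = 1,446,540; volume = 79,600 m³
S = 1,446,540 / 79,600 = 18.1726 g/kg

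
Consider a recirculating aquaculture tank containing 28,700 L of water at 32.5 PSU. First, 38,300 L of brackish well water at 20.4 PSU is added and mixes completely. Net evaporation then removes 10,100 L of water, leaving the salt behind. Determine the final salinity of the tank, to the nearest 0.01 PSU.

30.12 PSU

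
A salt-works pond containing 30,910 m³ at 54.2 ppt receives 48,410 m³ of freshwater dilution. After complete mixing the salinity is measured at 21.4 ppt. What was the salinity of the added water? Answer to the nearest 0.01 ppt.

0.46 ppt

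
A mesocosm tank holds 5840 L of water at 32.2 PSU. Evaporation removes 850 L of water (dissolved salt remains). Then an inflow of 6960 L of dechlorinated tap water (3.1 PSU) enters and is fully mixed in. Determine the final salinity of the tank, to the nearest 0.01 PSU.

After evaporation: salt = 5,840×32.2 = 188,048; volume = 5,840 − 850 = 4,990 L
After mixing: salt = 188,048 + 6,960×3.1 = 209,624; volume = 4,990 + 6,960 = 11,950 L
S = 209,624 / 11,950 = 17.5418 PSU

17.54 PSU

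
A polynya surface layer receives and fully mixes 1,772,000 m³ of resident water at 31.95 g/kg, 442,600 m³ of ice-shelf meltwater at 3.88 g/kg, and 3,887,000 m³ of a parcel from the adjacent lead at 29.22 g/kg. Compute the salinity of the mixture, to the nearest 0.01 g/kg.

By conservation of dissolved salt,
salt = 1,772,000×31.95 + 442,600×3.88 + 3,887,000×29.22 = 56,615,400 + 1,717,288 + 113,578,140 = 171,910,828
volume = 1,772,000 + 442,600 + 3,887,000 = 6,101,600 m³
S = 171,910,828 / 6,101,600 = 28.1747 g/kg

28.17 g/kg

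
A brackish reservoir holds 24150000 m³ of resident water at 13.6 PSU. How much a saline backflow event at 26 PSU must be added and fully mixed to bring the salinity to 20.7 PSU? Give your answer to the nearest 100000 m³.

Salt balance: 24,150,000×13.6 + V×26 = (24,150,000+V)×20.7
328,440,000 + 26V = 499,905,000 + 20.7V
171,465,000 = 5.3V
V = 32,351,886.79 m³

32400000 m³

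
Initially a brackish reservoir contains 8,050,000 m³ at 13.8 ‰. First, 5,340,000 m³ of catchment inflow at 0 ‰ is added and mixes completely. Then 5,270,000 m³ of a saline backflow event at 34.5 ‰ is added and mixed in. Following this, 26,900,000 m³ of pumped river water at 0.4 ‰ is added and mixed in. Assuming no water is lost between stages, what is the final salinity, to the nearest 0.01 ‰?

6.67 ‰

Salt balance:
Initial salt = 8,050,000×13.8 = 111,090,000
After stage 1: salt = 111,090,000 + 5,340,000×0 = 111,090,000; volume = 13,390,000 m³; S = 8.296 ‰
After stage 2: salt = 111,090,000 + 5,270,000×34.5 = 292,905,000; volume = 18,660,000 m³; S = 15.697 ‰
After stage 3: salt = 292,905,000 + 26,900,000×0.4 = 303,665,000; volume = 45,560,000 m³
S = 303,665,000 / 45,560,000 = 6.6652 ‰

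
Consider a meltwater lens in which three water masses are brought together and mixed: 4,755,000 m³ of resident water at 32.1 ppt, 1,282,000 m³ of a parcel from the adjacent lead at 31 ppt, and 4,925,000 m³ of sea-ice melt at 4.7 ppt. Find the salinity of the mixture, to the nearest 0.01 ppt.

Weighted by volume,
salt = 4,755,000×32.1 + 1,282,000×31 + 4,925,000×4.7 = 152,635,500 + 39,742,000 + 23,147,500 = 215,525,000
volume = 4,755,000 + 1,282,000 + 4,925,000 = 10,962,000 m³
S = 215,525,000 / 10,962,000 = 19.6611 ppt

19.66 ppt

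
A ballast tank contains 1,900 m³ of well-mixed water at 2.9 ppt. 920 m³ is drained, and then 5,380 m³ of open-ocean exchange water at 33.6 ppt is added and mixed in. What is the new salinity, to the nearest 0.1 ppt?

Remaining after removal: 980 m³ at 2.9 ppt (salt = 2,842)
After addition: salt = 2,842 + 5,380×33.6 = 183,610; volume = 6,360 m³
S = 183,610 / 6,360 = 28.8695 ppt

28.9 ppt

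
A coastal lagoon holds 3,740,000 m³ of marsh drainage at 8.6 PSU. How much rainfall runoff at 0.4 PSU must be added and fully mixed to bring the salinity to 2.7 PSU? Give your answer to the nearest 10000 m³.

Salt balance: 3,740,000×8.6 + V×0.4 = (3,740,000+V)×2.7
32,164,000 + 0.4V = 10,098,000 + 2.7V
22,066,000 = 2.3V
V = 9,593,913.04 m³

9590000 m³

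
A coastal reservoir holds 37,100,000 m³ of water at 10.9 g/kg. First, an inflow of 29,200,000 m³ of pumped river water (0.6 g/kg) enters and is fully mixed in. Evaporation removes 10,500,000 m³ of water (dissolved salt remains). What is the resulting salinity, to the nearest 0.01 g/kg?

After mixing: salt = 37,100,000×10.9 + 29,200,000×0.6 = 421,910,000; volume = 66,300,000 m³
After evaporation: salt unchanged = 421,910,000; volume = 66,300,000 − 10,500,000 = 55,800,000 m³
S = 421,910,000 / 55,800,000 = 7.5611 g/kg

7.56 g/kg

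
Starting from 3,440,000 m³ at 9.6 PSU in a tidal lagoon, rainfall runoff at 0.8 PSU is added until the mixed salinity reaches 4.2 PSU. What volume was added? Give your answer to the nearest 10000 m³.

5460000 m³

Salt balance: 3,440,000×9.6 + V×0.8 = (3,440,000+V)×4.2
33,024,000 + 0.8V = 14,448,000 + 4.2V
18,576,000 = 3.4V
V = 5,463,529.41 m³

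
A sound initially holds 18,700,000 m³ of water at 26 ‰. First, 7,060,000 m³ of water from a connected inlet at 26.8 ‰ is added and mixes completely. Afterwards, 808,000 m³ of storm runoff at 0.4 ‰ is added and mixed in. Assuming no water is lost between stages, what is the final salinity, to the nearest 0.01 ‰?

Salt balance:
Initial salt = 18,700,000×26 = 486,200,000
After stage 1: salt = 486,200,000 + 7,060,000×26.8 = 675,408,000; volume = 25,760,000 m³; S = 26.219 ‰
After stage 2: salt = 675,408,000 + 808,000×0.4 = 675,731,200; volume = 26,568,000 m³
S = 675,731,200 / 26,568,000 = 25.434 ‰

25.43 ‰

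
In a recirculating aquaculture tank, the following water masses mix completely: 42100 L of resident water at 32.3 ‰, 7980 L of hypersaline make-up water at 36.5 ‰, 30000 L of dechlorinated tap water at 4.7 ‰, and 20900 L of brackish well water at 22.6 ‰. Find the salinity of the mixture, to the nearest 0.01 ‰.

22.42 ‰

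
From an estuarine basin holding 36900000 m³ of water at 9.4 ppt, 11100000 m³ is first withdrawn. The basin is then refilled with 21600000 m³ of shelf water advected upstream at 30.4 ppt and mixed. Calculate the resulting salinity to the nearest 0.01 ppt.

Remaining after removal: 25,800,000 m³ at 9.4 ppt (salt = 242,520,000)
After addition: salt = 242,520,000 + 21,600,000×30.4 = 899,160,000; volume = 47,400,000 m³
S = 899,160,000 / 47,400,000 = 18.9696 ppt

18.97 ppt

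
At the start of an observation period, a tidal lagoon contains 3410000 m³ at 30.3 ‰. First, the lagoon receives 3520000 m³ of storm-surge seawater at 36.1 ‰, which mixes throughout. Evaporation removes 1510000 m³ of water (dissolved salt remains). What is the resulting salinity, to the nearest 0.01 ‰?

After mixing: salt = 3,410,000×30.3 + 3,520,000×36.1 = 230,395,000; volume = 6,930,000 m³
After evaporation: salt unchanged = 230,395,000; volume = 6,930,000 − 1,510,000 = 5,420,000 m³
S = 230,395,000 / 5,420,000 = 42.5083 ‰

42.51 ‰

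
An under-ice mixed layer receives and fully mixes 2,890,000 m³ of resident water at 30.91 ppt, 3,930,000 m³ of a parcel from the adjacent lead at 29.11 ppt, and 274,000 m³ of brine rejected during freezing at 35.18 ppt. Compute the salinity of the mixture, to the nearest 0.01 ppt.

Mass of salt is conserved:
salt = 2,890,000×30.91 + 3,930,000×29.11 + 274,000×35.18 = 89,329,900 + 114,402,300 + 9,639,320 = 213,371,520
volume = 2,890,000 + 3,930,000 + 274,000 = 7,094,000 m³
S = 213,371,520 / 7,094,000 = 30.0777 ppt

30.08 ppt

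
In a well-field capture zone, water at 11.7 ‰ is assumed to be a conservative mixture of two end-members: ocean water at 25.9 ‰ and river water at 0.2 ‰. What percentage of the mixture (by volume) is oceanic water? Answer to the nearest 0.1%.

Let g be the oceanic fraction. Salt balance per unit volume:
g×25.9 + (1−g)×0.2 = 11.7
g = (11.7 − 0.2) / (25.9 − 0.2) = 11.5/25.7 = 0.4475

44.7%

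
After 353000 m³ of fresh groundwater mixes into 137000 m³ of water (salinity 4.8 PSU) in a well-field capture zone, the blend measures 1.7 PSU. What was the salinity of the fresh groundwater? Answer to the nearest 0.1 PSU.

Salt balance: 137,000×4.8 + 353,000×S = 490,000×1.7
657,600 + 353,000·S = 833,000
S = (833,000 − 657,600) / 353,000 = 0.4969 PSU

0.5 PSU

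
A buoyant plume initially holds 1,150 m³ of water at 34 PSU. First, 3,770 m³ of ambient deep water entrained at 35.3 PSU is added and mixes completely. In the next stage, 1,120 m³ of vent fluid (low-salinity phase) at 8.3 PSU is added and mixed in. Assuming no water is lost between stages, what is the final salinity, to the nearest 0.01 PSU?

30.05 PSU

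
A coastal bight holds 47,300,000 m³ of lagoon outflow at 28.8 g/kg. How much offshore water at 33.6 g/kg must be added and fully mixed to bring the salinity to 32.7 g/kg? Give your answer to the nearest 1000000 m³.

205000000 m³

Salt balance: 47,300,000×28.8 + V×33.6 = (47,300,000+V)×32.7
1,362,240,000 + 33.6V = 1,546,710,000 + 32.7V
184,470,000 = 0.9V
V = 204,966,666.67 m³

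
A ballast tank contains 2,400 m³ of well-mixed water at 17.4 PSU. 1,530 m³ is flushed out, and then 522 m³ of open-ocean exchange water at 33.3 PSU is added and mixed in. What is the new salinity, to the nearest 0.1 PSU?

Remaining after removal: 870 m³ at 17.4 PSU (salt = 15,138)
After addition: salt = 15,138 + 522×33.3 = 32,520.6; volume = 1,392 m³
S = 32,520.6 / 1,392 = 23.3625 PSU

23.4 PSU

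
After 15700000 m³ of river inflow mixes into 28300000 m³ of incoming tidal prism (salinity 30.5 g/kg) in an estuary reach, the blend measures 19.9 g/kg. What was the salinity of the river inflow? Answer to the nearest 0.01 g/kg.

0.79 g/kg

Salt balance: 28,300,000×30.5 + 15,700,000×S = 44,000,000×19.9
863,150,000 + 15,700,000·S = 875,600,000
S = (875,600,000 − 863,150,000) / 15,700,000 = 0.793 g/kg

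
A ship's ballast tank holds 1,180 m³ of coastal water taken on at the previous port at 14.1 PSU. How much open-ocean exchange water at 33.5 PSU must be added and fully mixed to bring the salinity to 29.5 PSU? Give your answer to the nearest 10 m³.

Salt balance: 1,180×14.1 + V×33.5 = (1,180+V)×29.5
16,638 + 33.5V = 34,810 + 29.5V
18,172 = 4V
V = 4,543 m³

4540 m³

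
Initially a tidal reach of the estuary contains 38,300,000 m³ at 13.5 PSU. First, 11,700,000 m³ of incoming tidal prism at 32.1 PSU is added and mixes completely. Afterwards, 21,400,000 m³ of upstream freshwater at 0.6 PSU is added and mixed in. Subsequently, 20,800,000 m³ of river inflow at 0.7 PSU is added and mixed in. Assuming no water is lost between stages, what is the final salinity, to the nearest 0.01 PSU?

9.98 PSU

Conserving salt mass:
Initial salt = 38,300,000×13.5 = 517,050,000
After stage 1: salt = 517,050,000 + 11,700,000×32.1 = 892,620,000; volume = 50,000,000 m³; S = 17.852 PSU
After stage 2: salt = 892,620,000 + 21,400,000×0.6 = 905,460,000; volume = 71,400,000 m³; S = 12.682 PSU
After stage 3: salt = 905,460,000 + 20,800,000×0.7 = 920,020,000; volume = 92,200,000 m³
S = 920,020,000 / 92,200,000 = 9.9785 PSU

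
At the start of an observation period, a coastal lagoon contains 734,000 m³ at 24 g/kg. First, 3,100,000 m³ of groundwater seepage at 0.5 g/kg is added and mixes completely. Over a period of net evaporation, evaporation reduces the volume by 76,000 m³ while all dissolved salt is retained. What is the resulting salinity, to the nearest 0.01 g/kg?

After mixing: salt = 734,000×24 + 3,100,000×0.5 = 19,166,000; volume = 3,834,000 m³
After evaporation: salt unchanged = 19,166,000; volume = 3,834,000 − 76,000 = 3,758,000 m³
S = 19,166,000 / 3,758,000 = 5.1001 g/kg

5.10 g/kg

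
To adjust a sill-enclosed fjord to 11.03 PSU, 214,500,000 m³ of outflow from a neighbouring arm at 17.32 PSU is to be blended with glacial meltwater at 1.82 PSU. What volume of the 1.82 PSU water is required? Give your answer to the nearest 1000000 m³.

146000000 m³

Salt balance: 214,500,000×17.32 + V×1.82 = (214,500,000+V)×11.03
3,715,140,000 + 1.82V = 2,365,935,000 + 11.03V
1,349,205,000 = 9.21V
V = 146,493,485.34 m³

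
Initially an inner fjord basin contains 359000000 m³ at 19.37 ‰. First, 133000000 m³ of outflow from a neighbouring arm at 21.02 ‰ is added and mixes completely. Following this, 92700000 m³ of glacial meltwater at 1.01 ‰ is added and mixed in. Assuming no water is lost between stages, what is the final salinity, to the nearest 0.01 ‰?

16.83 ‰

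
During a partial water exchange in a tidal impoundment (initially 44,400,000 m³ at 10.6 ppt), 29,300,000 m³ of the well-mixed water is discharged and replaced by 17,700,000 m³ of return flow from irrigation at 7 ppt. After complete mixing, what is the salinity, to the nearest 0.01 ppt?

8.66 ppt

Remaining after removal: 15,100,000 m³ at 10.6 ppt (salt = 160,060,000)
After addition: salt = 160,060,000 + 17,700,000×7 = 283,960,000; volume = 32,800,000 m³
S = 283,960,000 / 32,800,000 = 8.6573 ppt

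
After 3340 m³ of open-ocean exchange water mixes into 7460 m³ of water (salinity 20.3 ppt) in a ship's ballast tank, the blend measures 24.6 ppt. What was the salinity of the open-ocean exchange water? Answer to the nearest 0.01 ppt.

Salt balance: 7,460×20.3 + 3,340×S = 10,800×24.6
151,438 + 3,340·S = 265,680
S = (265,680 − 151,438) / 3,340 = 34.2042 ppt

34.20 ppt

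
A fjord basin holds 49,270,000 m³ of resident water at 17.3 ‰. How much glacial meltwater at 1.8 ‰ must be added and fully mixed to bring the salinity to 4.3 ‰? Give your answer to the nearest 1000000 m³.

256000000 m³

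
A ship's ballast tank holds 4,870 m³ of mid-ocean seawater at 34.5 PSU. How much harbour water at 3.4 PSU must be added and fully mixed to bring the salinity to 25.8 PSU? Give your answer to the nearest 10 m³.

1890 m³

Salt balance: 4,870×34.5 + V×3.4 = (4,870+V)×25.8
168,015 + 3.4V = 125,646 + 25.8V
42,369 = 22.4V
V = 1,891.47 m³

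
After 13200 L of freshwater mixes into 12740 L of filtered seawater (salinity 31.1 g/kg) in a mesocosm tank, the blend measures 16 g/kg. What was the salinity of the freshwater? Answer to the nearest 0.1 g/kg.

1.4 g/kg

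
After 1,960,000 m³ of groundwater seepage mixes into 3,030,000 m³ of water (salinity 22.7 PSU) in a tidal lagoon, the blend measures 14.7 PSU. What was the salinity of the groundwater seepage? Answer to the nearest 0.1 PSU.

Salt balance: 3,030,000×22.7 + 1,960,000×S = 4,990,000×14.7
68,781,000 + 1,960,000·S = 73,353,000
S = (73,353,000 − 68,781,000) / 1,960,000 = 2.3327 PSU

2.3 PSU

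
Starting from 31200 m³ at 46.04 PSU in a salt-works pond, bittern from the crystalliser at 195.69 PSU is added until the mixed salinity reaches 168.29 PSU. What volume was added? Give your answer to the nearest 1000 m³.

139000 m³

Salt balance: 31,200×46.04 + V×195.69 = (31,200+V)×168.29
1,436,448 + 195.69V = 5,250,648 + 168.29V
3,814,200 = 27.4V
V = 139,204.38 m³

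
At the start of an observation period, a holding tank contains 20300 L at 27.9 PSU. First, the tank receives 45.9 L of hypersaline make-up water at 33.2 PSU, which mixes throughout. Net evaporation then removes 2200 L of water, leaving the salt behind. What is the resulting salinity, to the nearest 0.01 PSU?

31.30 PSU

After mixing: salt = 20,300×27.9 + 45.9×33.2 = 567,893.88; volume = 20,345.9 L
After evaporation: salt unchanged = 567,893.88; volume = 20,345.9 − 2,200 = 18,145.9 L
S = 567,893.88 / 18,145.9 = 31.296 PSU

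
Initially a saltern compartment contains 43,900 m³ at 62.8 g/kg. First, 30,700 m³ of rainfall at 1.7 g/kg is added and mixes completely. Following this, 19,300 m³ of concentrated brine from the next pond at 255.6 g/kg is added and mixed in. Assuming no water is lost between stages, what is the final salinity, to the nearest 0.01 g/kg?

Mass of salt is conserved:
Initial salt = 43,900×62.8 = 2,756,920
After stage 1: salt = 2,756,920 + 30,700×1.7 = 2,809,110; volume = 74,600 m³; S = 37.656 g/kg
After stage 2: salt = 2,809,110 + 19,300×255.6 = 7,742,190; volume = 93,900 m³
S = 7,742,190 / 93,900 = 82.4514 g/kg

82.45 g/kg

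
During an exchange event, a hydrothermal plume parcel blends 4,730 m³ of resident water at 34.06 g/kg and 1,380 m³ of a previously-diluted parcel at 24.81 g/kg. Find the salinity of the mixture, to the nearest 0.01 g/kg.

31.97 g/kg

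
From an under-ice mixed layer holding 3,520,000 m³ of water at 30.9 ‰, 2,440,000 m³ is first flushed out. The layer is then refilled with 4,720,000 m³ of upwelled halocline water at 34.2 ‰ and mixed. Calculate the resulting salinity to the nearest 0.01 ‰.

33.59 ‰

Remaining after removal: 1,080,000 m³ at 30.9 ‰ (salt = 33,372,000)
After addition: salt = 33,372,000 + 4,720,000×34.2 = 194,796,000; volume = 5,800,000 m³
S = 194,796,000 / 5,800,000 = 33.5855 ‰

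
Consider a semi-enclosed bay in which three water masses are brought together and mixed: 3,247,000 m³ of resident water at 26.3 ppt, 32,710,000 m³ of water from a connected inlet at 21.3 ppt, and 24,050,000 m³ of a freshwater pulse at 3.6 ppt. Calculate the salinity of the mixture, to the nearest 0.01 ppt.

14.48 ppt

Salt balance:
salt = 3,247,000×26.3 + 32,710,000×21.3 + 24,050,000×3.6 = 85,396,100 + 696,723,000 + 86,580,000 = 868,699,100
volume = 3,247,000 + 32,710,000 + 24,050,000 = 60,007,000 m³
S = 868,699,100 / 60,007,000 = 14.4766 ppt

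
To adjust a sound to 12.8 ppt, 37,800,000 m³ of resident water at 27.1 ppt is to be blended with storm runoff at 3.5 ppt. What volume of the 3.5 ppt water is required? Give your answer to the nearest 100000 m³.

58100000 m³

Salt balance: 37,800,000×27.1 + V×3.5 = (37,800,000+V)×12.8
1,024,380,000 + 3.5V = 483,840,000 + 12.8V
540,540,000 = 9.3V
V = 58,122,580.65 m³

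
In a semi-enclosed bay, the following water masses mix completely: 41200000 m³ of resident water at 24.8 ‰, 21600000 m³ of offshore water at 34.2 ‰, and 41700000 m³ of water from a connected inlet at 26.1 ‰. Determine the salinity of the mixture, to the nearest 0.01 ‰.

By conservation of dissolved salt,
salt = 41,200,000×24.8 + 21,600,000×34.2 + 41,700,000×26.1 = 1,021,760,000 + 738,720,000 + 1,088,370,000 = 2,848,850,000
volume = 41,200,000 + 21,600,000 + 41,700,000 = 104,500,000 m³
S = 2,848,850,000 / 104,500,000 = 27.2617 ‰

27.26 ‰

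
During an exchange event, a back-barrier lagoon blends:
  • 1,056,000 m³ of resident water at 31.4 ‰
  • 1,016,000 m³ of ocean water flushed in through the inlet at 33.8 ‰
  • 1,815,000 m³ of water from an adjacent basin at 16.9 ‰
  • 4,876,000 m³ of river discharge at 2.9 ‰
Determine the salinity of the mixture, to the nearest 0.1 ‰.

By conservation of dissolved salt,
salt = 1,056,000×31.4 + 1,016,000×33.8 + 1,815,000×16.9 + 4,876,000×2.9 = 33,158,400 + 34,340,800 + 30,673,500 + 14,140,400 = 112,313,100
volume = 1,056,000 + 1,016,000 + 1,815,000 + 4,876,000 = 8,763,000 m³
S = 112,313,100 / 8,763,000 = 12.817 ‰

12.8 ‰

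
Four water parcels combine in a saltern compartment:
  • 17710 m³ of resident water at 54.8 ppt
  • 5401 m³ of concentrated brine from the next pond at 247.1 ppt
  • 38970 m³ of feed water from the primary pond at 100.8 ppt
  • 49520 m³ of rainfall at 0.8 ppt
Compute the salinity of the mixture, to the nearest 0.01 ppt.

Salt balance:
salt = 17,710×54.8 + 5,401×247.1 + 38,970×100.8 + 49,520×0.8 = 970,508 + 1,334,587.1 + 3,928,176 + 39,616 = 6,272,887.1
volume = 17,710 + 5,401 + 38,970 + 49,520 = 111,601 m³
S = 6,272,887.1 / 111,601 = 56.2082 ppt

56.21 ppt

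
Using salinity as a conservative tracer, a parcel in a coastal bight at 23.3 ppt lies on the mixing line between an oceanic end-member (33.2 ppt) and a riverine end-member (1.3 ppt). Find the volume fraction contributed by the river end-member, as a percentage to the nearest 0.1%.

31.0%

Let f be the freshwater fraction. Salt balance per unit volume:
f×1.3 + (1−f)×33.2 = 23.3
f = (33.2 − 23.3) / (33.2 − 1.3) = 9.9/31.9 = 0.3103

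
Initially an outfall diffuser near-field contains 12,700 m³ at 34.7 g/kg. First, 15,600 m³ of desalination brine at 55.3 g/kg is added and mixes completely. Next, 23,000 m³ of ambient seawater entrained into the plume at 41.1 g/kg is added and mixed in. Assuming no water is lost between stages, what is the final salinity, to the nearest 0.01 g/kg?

Conserving salt mass:
Initial salt = 12,700×34.7 = 440,690
After stage 1: salt = 440,690 + 15,600×55.3 = 1,303,370; volume = 28,300 m³; S = 46.055 g/kg
After stage 2: salt = 1,303,370 + 23,000×41.1 = 2,248,670; volume = 51,300 m³
S = 2,248,670 / 51,300 = 43.8337 g/kg

43.83 g/kg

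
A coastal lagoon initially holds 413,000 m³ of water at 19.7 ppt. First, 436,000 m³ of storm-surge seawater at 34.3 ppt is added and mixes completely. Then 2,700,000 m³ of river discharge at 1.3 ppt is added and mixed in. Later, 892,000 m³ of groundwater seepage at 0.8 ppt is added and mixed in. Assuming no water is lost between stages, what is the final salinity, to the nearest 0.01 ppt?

Total salt / total volume:
Initial salt = 413,000×19.7 = 8,136,100
After stage 1: salt = 8,136,100 + 436,000×34.3 = 23,090,900; volume = 849,000 m³; S = 27.198 ppt
After stage 2: salt = 23,090,900 + 2,700,000×1.3 = 26,600,900; volume = 3,549,000 m³; S = 7.495 ppt
After stage 3: salt = 26,600,900 + 892,000×0.8 = 27,314,500; volume = 4,441,000 m³
S = 27,314,500 / 4,441,000 = 6.1505 ppt

6.15 ppt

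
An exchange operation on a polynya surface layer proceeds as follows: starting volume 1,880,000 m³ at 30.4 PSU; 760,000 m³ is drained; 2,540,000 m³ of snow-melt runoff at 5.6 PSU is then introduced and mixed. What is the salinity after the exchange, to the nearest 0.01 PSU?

Remaining after removal: 1,120,000 m³ at 30.4 PSU (salt = 34,048,000)
After addition: salt = 34,048,000 + 2,540,000×5.6 = 48,272,000; volume = 3,660,000 m³
S = 48,272,000 / 3,660,000 = 13.1891 PSU

13.19 PSU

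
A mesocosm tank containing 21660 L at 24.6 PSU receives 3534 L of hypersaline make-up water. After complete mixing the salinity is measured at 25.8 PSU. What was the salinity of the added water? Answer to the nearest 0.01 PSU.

33.15 PSU

Salt balance: 21,660×24.6 + 3,534×S = 25,194×25.8
532,836 + 3,534·S = 650,005.2
S = (650,005.2 − 532,836) / 3,534 = 33.1548 PSU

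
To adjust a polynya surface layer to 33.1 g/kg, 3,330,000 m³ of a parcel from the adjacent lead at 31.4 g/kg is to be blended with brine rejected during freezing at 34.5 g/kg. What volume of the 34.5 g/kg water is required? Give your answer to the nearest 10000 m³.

Salt balance: 3,330,000×31.4 + V×34.5 = (3,330,000+V)×33.1
104,562,000 + 34.5V = 110,223,000 + 33.1V
5,661,000 = 1.4V
V = 4,043,571.43 m³

4040000 m³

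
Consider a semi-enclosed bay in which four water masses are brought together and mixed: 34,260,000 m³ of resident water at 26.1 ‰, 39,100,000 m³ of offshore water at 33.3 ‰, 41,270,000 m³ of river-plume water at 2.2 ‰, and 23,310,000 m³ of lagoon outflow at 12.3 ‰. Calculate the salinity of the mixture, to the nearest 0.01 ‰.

By conservation of dissolved salt,
salt = 34,260,000×26.1 + 39,100,000×33.3 + 41,270,000×2.2 + 23,310,000×12.3 = 894,186,000 + 1,302,030,000 + 90,794,000 + 286,713,000 = 2,573,723,000
volume = 34,260,000 + 39,100,000 + 41,270,000 + 23,310,000 = 137,940,000 m³
S = 2,573,723,000 / 137,940,000 = 18.6583 ‰

18.66 ‰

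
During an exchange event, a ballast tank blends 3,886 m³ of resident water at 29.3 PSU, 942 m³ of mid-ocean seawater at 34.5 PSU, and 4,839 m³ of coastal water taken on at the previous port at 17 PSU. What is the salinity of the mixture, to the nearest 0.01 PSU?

23.65 PSU

Salt balance:
salt = 3,886×29.3 + 942×34.5 + 4,839×17 = 113,859.8 + 32,499 + 82,263 = 228,621.8
volume = 3,886 + 942 + 4,839 = 9,667 m³
S = 228,621.8 / 9,667 = 23.6497 PSU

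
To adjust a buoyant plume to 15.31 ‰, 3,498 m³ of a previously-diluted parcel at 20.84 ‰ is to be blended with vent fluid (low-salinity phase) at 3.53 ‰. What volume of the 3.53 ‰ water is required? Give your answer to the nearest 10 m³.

Salt balance: 3,498×20.84 + V×3.53 = (3,498+V)×15.31
72,898.32 + 3.53V = 53,554.38 + 15.31V
19,343.94 = 11.78V
V = 1,642.1 m³

1640 m³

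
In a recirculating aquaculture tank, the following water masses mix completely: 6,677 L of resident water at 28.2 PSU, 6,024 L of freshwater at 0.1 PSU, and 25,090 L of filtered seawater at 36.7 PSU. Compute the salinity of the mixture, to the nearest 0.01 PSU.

29.36 PSU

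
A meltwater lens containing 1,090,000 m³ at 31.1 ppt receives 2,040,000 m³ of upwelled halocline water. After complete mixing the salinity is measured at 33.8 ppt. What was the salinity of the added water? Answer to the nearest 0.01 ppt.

35.24 ppt

Salt balance: 1,090,000×31.1 + 2,040,000×S = 3,130,000×33.8
33,899,000 + 2,040,000·S = 105,794,000
S = (105,794,000 − 33,899,000) / 2,040,000 = 35.2426 ppt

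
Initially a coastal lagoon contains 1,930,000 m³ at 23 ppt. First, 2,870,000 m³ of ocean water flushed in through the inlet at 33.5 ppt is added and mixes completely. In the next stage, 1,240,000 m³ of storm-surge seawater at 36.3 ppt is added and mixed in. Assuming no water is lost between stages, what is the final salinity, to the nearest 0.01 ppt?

Weighted by volume,
Initial salt = 1,930,000×23 = 44,390,000
After stage 1: salt = 44,390,000 + 2,870,000×33.5 = 140,535,000; volume = 4,800,000 m³; S = 29.278 ppt
After stage 2: salt = 140,535,000 + 1,240,000×36.3 = 185,547,000; volume = 6,040,000 m³
S = 185,547,000 / 6,040,000 = 30.7197 ppt

30.72 ppt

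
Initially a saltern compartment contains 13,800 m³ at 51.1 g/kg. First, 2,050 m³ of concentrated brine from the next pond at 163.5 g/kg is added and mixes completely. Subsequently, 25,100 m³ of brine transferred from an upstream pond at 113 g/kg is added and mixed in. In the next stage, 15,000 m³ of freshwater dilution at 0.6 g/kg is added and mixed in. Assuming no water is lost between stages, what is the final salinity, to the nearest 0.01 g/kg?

Mass of salt is conserved:
Initial salt = 13,800×51.1 = 705,180
After stage 1: salt = 705,180 + 2,050×163.5 = 1,040,355; volume = 15,850 m³; S = 65.638 g/kg
After stage 2: salt = 1,040,355 + 25,100×113 = 3,876,655; volume = 40,950 m³; S = 94.668 g/kg
After stage 3: salt = 3,876,655 + 15,000×0.6 = 3,885,655; volume = 55,950 m³
S = 3,885,655 / 55,950 = 69.4487 g/kg

69.45 g/kg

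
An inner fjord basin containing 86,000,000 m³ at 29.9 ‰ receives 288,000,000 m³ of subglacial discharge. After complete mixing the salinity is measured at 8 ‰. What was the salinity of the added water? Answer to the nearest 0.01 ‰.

1.46 ‰

Salt balance: 86,000,000×29.9 + 288,000,000×S = 374,000,000×8
2,571,400,000 + 288,000,000·S = 2,992,000,000
S = (2,992,000,000 − 2,571,400,000) / 288,000,000 = 1.4604 ‰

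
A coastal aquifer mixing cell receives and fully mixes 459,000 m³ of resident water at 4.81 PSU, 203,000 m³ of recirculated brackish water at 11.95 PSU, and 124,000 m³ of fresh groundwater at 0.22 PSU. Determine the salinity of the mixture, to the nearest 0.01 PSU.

5.93 PSU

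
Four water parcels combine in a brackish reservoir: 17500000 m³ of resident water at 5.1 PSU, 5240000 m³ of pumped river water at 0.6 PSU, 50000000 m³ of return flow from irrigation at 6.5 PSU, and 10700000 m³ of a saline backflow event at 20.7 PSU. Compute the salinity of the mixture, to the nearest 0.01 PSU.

Conserving salt mass:
salt = 17,500,000×5.1 + 5,240,000×0.6 + 50,000,000×6.5 + 10,700,000×20.7 = 89,250,000 + 3,144,000 + 325,000,000 + 221,490,000 = 638,884,000
volume = 17,500,000 + 5,240,000 + 50,000,000 + 10,700,000 = 83,440,000 m³
S = 638,884,000 / 83,440,000 = 7.6568 PSU

7.66 PSU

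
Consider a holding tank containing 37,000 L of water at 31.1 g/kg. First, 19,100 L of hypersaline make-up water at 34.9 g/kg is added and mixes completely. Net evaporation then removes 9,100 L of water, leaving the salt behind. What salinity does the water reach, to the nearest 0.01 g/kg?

38.67 g/kg

After mixing: salt = 37,000×31.1 + 19,100×34.9 = 1,817,290; volume = 56,100 L
After evaporation: salt unchanged = 1,817,290; volume = 56,100 − 9,100 = 47,000 L
S = 1,817,290 / 47,000 = 38.6657 g/kg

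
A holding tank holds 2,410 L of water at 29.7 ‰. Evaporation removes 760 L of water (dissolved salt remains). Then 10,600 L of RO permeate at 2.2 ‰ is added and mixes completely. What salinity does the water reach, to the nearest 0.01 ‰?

7.75 ‰

After evaporation: salt = 2,410×29.7 = 71,577; volume = 2,410 − 760 = 1,650 L
After mixing: salt = 71,577 + 10,600×2.2 = 94,897; volume = 1,650 + 10,600 = 12,250 L
S = 94,897 / 12,250 = 7.7467 ‰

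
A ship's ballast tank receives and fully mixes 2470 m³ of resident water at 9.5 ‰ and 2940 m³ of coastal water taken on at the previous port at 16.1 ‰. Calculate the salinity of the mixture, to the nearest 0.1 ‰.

Total salt / total volume:
salt = 2,470×9.5 + 2,940×16.1 = 23,465 + 47,334 = 70,799
volume = 2,470 + 2,940 = 5,410 m³
S = 70,799 / 5,410 = 13.087 ‰

13.1 ‰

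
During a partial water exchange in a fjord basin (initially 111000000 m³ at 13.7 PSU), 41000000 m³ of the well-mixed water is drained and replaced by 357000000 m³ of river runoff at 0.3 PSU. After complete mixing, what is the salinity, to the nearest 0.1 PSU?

2.5 PSU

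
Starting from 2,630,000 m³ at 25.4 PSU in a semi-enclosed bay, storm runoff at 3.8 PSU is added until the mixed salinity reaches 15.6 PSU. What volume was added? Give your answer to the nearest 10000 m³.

Salt balance: 2,630,000×25.4 + V×3.8 = (2,630,000+V)×15.6
66,802,000 + 3.8V = 41,028,000 + 15.6V
25,774,000 = 11.8V
V = 2,184,237.29 m³

2180000 m³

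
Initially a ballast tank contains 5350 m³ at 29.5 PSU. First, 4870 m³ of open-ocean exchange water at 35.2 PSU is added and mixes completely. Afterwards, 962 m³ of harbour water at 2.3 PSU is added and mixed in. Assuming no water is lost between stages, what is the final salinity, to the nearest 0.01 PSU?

Conserving salt mass:
Initial salt = 5,350×29.5 = 157,825
After stage 1: salt = 157,825 + 4,870×35.2 = 329,249; volume = 10,220 m³; S = 32.216 PSU
After stage 2: salt = 329,249 + 962×2.3 = 331,461.6; volume = 11,182 m³
S = 331,461.6 / 11,182 = 29.6424 PSU

29.64 PSU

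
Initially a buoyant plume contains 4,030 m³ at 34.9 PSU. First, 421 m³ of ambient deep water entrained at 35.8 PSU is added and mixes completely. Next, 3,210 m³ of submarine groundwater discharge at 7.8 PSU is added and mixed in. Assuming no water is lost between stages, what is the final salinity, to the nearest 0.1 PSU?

Salt balance:
Initial salt = 4,030×34.9 = 140,647
After stage 1: salt = 140,647 + 421×35.8 = 155,718.8; volume = 4,451 m³; S = 34.985 PSU
After stage 2: salt = 155,718.8 + 3,210×7.8 = 180,756.8; volume = 7,661 m³
S = 180,756.8 / 7,661 = 23.5944 PSU

23.6 PSU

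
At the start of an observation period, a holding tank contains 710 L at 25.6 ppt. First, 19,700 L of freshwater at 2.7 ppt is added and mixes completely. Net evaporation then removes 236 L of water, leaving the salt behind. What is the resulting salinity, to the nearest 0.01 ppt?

3.54 ppt

After mixing: salt = 710×25.6 + 19,700×2.7 = 71,366; volume = 20,410 L
After evaporation: salt unchanged = 71,366; volume = 20,410 − 236 = 20,174 L
S = 71,366 / 20,174 = 3.5375 ppt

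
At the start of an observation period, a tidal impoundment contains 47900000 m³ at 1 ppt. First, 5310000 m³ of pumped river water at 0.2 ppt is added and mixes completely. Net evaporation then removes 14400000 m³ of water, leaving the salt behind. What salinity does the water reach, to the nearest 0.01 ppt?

After mixing: salt = 47,900,000×1 + 5,310,000×0.2 = 48,962,000; volume = 53,210,000 m³
After evaporation: salt unchanged = 48,962,000; volume = 53,210,000 − 14,400,000 = 38,810,000 m³
S = 48,962,000 / 38,810,000 = 1.2616 ppt

1.26 ppt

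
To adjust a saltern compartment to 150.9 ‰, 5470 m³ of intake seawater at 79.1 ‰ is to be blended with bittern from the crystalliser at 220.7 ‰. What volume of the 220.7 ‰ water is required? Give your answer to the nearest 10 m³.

5630 m³

Salt balance: 5,470×79.1 + V×220.7 = (5,470+V)×150.9
432,677 + 220.7V = 825,423 + 150.9V
392,746 = 69.8V
V = 5,626.73 m³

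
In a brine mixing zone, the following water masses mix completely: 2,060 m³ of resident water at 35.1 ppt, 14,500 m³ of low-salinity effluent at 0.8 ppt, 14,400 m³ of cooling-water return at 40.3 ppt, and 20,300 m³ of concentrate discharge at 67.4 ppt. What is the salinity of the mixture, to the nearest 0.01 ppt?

39.65 ppt

Salt balance:
salt = 2,060×35.1 + 14,500×0.8 + 14,400×40.3 + 20,300×67.4 = 72,306 + 11,600 + 580,320 + 1,368,220 = 2,032,446
volume = 2,060 + 14,500 + 14,400 + 20,300 = 51,260 m³
S = 2,032,446 / 51,260 = 39.6497 ppt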